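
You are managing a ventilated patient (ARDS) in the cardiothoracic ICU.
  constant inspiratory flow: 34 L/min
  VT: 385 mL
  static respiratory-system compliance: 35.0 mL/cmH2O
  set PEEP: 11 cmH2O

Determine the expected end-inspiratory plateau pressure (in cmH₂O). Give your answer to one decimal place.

Pplat = PEEP + Vt / Cstat = 11 + 385 / 35.0 = 11 + 11.0 = 22.0 cmH2O.

22.0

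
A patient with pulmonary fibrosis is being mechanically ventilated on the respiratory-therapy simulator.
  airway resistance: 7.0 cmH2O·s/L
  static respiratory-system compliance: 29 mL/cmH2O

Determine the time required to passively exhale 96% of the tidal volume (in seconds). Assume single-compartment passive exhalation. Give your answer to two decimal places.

0.65

τ = R × C = 7.0 × 29 mL/cmH2O = 7.0 × 0.029 L/cmH2O = 0.203 s.
Exhaled fraction f = 1 − e^(−t/τ) → t = −τ·ln(1 − f) = −0.203·ln(0.04) = 0.6534 s.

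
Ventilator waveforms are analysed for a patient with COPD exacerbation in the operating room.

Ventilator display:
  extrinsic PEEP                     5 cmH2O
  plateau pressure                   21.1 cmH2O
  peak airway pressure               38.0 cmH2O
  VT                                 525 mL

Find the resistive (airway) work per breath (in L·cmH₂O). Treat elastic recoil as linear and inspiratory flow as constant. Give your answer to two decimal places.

8.87

With constant inspiratory flow the resistive pressure is constant at PIP − Pplat = 38.0 − 21.1 = 16.9 cmH2O, so resistive work = 16.9 × 0.525 = 8.873 L·cmH2O.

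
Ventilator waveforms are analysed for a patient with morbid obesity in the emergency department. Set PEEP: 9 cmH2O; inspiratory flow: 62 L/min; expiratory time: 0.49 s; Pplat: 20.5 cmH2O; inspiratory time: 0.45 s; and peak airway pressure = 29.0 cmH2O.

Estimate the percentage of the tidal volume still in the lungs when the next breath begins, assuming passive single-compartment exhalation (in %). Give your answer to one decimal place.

22.9

Flow: 62 L/min ÷ 60 = 1.0333 L/s.
Vt = flow × Ti = 1.0333 L/s × 0.45 s × 1000 mL/L = 464.99 mL.
R = (PIP − Pplat)/V̇ = (29.0 − 20.5) / 1.0333 = 8.5/1.0333 = 8.226 cmH2O·s/L.
C = Vt/(Pplat − PEEP) = 464.99 / (20.5 − 9) = 464.99/11.5 = 40.434 mL/cmH2O.
τ = R × C = 8.226 × 0.04043 L/cmH2O = 0.3326 s.
Fraction remaining at end-expiration = e^(−Te/τ) = e^(−0.49/0.3326) = 0.2292 → 22.92%.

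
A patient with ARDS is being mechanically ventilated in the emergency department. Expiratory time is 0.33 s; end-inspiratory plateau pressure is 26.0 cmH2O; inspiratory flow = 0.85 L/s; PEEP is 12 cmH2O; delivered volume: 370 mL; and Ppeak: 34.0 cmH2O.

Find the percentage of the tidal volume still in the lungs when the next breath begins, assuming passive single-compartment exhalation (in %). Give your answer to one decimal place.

26.5

R = (PIP − Pplat)/V̇ = (34.0 − 26.0) / 0.85 = 8.0/0.85 = 9.412 cmH2O·s/L.
C = Vt/(Pplat − PEEP) = 370.0 / (26.0 − 12) = 370.0/14.0 = 26.429 mL/cmH2O.
τ = R × C = 9.412 × 0.02643 L/cmH2O = 0.2488 s.
Fraction remaining at end-expiration = e^(−Te/τ) = e^(−0.33/0.2488) = 0.2654 → 26.54%.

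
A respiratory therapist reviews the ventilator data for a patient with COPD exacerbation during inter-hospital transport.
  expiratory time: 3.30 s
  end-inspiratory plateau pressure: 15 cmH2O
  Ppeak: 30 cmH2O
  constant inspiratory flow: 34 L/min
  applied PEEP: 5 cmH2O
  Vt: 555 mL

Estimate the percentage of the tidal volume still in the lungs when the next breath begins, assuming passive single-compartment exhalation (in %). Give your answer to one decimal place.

10.6

Flow: 34 L/min ÷ 60 = 0.5667 L/s.
R = (PIP − Pplat)/V̇ = (30 − 15) / 0.5667 = 15.0/0.5667 = 26.469 cmH2O·s/L.
C = Vt/(Pplat − PEEP) = 555.0 / (15 − 5) = 555.0/10.0 = 55.5 mL/cmH2O.
τ = R × C = 26.469 × 0.0555 L/cmH2O = 1.469 s.
Fraction remaining at end-expiration = e^(−Te/τ) = e^(−3.30/1.469) = 0.1058 → 10.58%.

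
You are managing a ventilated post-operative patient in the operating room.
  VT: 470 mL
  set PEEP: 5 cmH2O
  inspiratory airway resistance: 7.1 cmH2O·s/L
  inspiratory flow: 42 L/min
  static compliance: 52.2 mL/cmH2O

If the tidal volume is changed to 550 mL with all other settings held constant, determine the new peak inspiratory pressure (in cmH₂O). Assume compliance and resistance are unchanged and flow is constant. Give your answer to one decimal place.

Flow: 42 L/min ÷ 60 = 0.7 L/s.
PIP = Vt/C + R·V̇ + PEEP (constant-flow equation of motion).
Only the elastic term changes: ΔPIP = ΔVt / C = (550 − 470) / 52.2 = 1.533 cmH2O.
Original PIP = 470/52.2 + 7.1×0.7 + 5 = 18.974 cmH2O; new PIP = 18.974 + (1.533) = 20.507 cmH2O.

20.5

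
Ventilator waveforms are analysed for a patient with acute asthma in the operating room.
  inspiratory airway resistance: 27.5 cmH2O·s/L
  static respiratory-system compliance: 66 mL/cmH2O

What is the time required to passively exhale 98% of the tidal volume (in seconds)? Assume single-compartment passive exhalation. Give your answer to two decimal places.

τ = R × C = 27.5 × 66 mL/cmH2O = 27.5 × 0.066 L/cmH2O = 1.815 s.
Exhaled fraction f = 1 − e^(−t/τ) → t = −τ·ln(1 − f) = −1.815·ln(0.02) = 7.1 s.

7.10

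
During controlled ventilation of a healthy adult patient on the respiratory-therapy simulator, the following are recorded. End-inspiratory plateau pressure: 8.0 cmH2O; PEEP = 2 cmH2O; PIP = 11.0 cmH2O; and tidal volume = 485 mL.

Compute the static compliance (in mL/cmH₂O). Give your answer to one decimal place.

Cstat = Vt / (Pplat − PEEP) = 485 / (8.0 − 2) = 485 / 6.0 = 80.833 mL/cmH2O.

80.8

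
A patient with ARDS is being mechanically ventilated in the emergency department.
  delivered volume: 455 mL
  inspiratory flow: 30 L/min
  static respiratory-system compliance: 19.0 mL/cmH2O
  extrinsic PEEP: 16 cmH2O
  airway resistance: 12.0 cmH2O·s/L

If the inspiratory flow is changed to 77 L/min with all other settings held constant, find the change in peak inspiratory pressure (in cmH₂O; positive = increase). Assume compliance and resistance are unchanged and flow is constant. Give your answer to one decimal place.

Flow: 30 L/min ÷ 60 = 0.5 L/s.
New flow: 77 L/min ÷ 60 = 1.2833 L/s.
PIP = Vt/C + R·V̇ + PEEP (constant-flow equation of motion).
Only the resistive term changes: ΔPIP = R × ΔV̇ = 12.0 × (1.2833 − 0.5) = 12.0 × 0.7833 = 9.4 cmH2O.

9.4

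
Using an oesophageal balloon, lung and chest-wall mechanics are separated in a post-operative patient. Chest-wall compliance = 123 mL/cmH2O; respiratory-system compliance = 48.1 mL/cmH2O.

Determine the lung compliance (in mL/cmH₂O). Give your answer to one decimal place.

1/CL = 1/Crs − 1/Ccw.
1/CL = 1/48.1 − 1/123 = 0.01266.
CL = 78.989 mL/cmH2O.

79.0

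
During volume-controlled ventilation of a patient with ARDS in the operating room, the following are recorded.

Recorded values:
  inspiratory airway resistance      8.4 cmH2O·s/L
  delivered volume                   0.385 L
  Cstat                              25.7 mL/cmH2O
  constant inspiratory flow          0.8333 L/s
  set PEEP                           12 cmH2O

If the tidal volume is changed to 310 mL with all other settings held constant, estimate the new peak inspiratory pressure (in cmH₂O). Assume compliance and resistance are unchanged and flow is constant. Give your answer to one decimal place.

31.1

PIP = Vt/C + R·V̇ + PEEP (constant-flow equation of motion).
Only the elastic term changes: ΔPIP = ΔVt / C = (310 − 385) / 25.7 = -2.918 cmH2O.
Original PIP = 385/25.7 + 8.4×0.8333 + 12 = 33.98 cmH2O; new PIP = 33.98 + (-2.918) = 31.062 cmH2O.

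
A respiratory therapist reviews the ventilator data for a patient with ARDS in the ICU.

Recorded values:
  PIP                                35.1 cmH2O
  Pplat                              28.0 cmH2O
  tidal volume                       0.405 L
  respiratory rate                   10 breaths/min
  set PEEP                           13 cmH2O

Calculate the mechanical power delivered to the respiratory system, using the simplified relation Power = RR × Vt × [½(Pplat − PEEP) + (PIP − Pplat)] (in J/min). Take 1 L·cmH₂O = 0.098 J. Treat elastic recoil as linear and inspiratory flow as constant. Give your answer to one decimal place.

5.8

Per-breath work = Vt × [½(Pplat−PEEP) + (PIP−Pplat)] = 0.405 × [0.5×15.0 + 7.1] = 0.405 × 14.6 = 5.913 L·cmH2O.
Power = 10 × 5.913 = 59.13 L·cmH2O/min.
× 0.098 J/(L·cmH2O) → 5.795 J/min.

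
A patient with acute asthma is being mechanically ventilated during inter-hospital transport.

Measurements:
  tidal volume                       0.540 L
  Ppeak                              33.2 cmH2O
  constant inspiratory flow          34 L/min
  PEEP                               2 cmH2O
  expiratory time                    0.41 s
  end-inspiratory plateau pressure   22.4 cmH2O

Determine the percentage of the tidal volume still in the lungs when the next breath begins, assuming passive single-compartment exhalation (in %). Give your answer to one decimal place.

44.4

Flow: 34 L/min ÷ 60 = 0.5667 L/s.
R = (PIP − Pplat)/V̇ = (33.2 − 22.4) / 0.5667 = 10.8/0.5667 = 19.058 cmH2O·s/L.
C = Vt/(Pplat − PEEP) = 540.0 / (22.4 − 2) = 540.0/20.4 = 26.471 mL/cmH2O.
τ = R × C = 19.058 × 0.02647 L/cmH2O = 0.5045 s.
Fraction remaining at end-expiration = e^(−Te/τ) = e^(−0.41/0.5045) = 0.4437 → 44.37%.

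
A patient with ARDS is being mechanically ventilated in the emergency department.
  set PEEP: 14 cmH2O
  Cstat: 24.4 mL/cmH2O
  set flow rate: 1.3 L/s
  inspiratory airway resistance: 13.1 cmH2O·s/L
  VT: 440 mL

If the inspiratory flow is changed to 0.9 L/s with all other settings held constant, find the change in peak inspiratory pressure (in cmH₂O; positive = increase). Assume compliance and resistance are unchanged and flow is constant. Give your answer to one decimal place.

PIP = Vt/C + R·V̇ + PEEP (constant-flow equation of motion).
Only the resistive term changes: ΔPIP = R × ΔV̇ = 13.1 × (0.9 − 1.3) = 13.1 × -0.4 = -5.24 cmH2O.

-5.2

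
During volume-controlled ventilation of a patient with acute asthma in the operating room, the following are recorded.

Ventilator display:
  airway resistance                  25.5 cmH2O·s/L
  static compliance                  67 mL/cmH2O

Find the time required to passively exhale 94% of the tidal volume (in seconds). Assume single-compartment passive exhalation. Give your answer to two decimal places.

τ = R × C = 25.5 × 67 mL/cmH2O = 25.5 × 0.067 L/cmH2O = 1.709 s.
Exhaled fraction f = 1 − e^(−t/τ) → t = −τ·ln(1 − f) = −1.709·ln(0.06) = 4.808 s.

4.81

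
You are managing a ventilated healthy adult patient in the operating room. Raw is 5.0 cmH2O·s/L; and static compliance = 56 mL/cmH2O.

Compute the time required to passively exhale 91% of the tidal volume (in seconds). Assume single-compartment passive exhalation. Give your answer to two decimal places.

τ = R × C = 5.0 × 56 mL/cmH2O = 5.0 × 0.056 L/cmH2O = 0.28 s.
Exhaled fraction f = 1 − e^(−t/τ) → t = −τ·ln(1 − f) = −0.28·ln(0.09) = 0.6742 s.

0.67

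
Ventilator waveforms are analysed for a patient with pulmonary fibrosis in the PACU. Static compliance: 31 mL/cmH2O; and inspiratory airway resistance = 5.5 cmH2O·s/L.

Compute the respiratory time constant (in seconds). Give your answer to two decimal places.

0.17

τ = R × C = 5.5 × 31 mL/cmH2O = 5.5 × 0.031 L/cmH2O = 0.1705 s.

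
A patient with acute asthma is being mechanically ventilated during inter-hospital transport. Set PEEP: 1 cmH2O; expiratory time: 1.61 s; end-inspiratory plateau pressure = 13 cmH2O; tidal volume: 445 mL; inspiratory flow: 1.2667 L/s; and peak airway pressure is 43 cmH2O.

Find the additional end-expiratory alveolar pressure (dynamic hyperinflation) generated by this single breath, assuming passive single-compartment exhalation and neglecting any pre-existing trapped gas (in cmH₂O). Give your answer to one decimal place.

R = (PIP − Pplat)/V̇ = (43 − 13) / 1.2667 = 30.0/1.2667 = 23.684 cmH2O·s/L.
C = Vt/(Pplat − PEEP) = 445.0 / (13 − 1) = 445.0/12.0 = 37.083 mL/cmH2O.
τ = R × C = 23.684 × 0.03708 L/cmH2O = 0.8782 s.
Fraction remaining = e^(−Te/τ) = e^(−1.61/0.8782) = 0.1599; trapped volume = 445.0 × 0.1599 = 71.156 mL.
Additional alveolar pressure from trapping ≈ V_trapped / C = 71.156 / 37.083 = 1.919 cmH2O.

1.9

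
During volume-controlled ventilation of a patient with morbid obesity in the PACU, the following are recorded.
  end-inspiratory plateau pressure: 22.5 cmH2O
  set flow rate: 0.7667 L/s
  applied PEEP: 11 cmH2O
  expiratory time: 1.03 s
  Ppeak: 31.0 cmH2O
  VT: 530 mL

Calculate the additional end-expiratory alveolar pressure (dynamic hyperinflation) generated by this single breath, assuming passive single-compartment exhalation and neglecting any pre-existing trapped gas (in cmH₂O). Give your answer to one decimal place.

1.5

R = (PIP − Pplat)/V̇ = (31.0 − 22.5) / 0.7667 = 8.5/0.7667 = 11.086 cmH2O·s/L.
C = Vt/(Pplat − PEEP) = 530.0 / (22.5 − 11) = 530.0/11.5 = 46.087 mL/cmH2O.
τ = R × C = 11.086 × 0.04609 L/cmH2O = 0.511 s.
Fraction remaining = e^(−Te/τ) = e^(−1.03/0.511) = 0.1332; trapped volume = 530.0 × 0.1332 = 70.596 mL.
Additional alveolar pressure from trapping ≈ V_trapped / C = 70.596 / 46.087 = 1.532 cmH2O.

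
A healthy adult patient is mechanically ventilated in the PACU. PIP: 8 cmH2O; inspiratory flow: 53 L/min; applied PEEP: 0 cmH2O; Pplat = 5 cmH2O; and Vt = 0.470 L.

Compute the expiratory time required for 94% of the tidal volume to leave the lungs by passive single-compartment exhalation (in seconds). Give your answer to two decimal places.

0.90

Flow: 53 L/min ÷ 60 = 0.8833 L/s.
R = (PIP − Pplat)/V̇ = (8 − 5) / 0.8833 = 3.0/0.8833 = 3.396 cmH2O·s/L.
C = Vt/(Pplat − PEEP) = 470.0 / (5 − 0) = 470.0/5.0 = 94.0 mL/cmH2O.
τ = R × C = 3.396 × 0.094 L/cmH2O = 0.3192 s.
t = −τ·ln(1 − 0.94) = −0.3192·ln(0.06) = 0.898 s.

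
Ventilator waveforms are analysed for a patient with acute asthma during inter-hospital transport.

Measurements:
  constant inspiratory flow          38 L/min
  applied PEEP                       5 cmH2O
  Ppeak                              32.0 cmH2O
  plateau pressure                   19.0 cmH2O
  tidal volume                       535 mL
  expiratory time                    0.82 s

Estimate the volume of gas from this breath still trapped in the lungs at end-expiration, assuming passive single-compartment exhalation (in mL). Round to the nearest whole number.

188

Flow: 38 L/min ÷ 60 = 0.6333 L/s.
R = (PIP − Pplat)/V̇ = (32.0 − 19.0) / 0.6333 = 13.0/0.6333 = 20.527 cmH2O·s/L.
C = Vt/(Pplat − PEEP) = 535.0 / (19.0 − 5) = 535.0/14.0 = 38.214 mL/cmH2O.
τ = R × C = 20.527 × 0.03821 L/cmH2O = 0.7843 s.
Fraction remaining = e^(−Te/τ) = e^(−0.82/0.7843) = 0.3515.
Trapped volume = 535.0 × 0.3515 = 188.05 mL.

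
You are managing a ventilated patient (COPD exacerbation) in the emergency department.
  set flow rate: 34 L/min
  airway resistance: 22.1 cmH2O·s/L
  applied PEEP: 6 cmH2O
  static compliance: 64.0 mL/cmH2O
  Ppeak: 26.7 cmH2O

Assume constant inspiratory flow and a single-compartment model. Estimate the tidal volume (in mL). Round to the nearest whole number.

523

Flow: 34 L/min ÷ 60 = 0.5667 L/s.
Equation of motion (constant flow): PIP = Vt/C + R·V̇ + PEEP.
Vt/C = PIP − R·V̇ − PEEP = 26.7 − 12.524 − 6 = 8.176 cmH2O.
Vt = C × 8.176 = 64.0 × 8.176 = 523.26 mL.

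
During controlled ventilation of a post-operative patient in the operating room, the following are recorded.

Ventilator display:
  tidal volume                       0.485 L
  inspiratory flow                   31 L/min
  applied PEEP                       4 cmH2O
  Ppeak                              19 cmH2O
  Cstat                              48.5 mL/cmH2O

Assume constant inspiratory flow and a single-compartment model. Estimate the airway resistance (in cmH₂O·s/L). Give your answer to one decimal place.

9.7

Flow: 31 L/min ÷ 60 = 0.5167 L/s.
Equation of motion (constant flow): PIP = Vt/C + R·V̇ + PEEP.
R·V̇ = PIP − Vt/C − PEEP = 19 − 485/48.5 − 4 = 19 − 10.0 − 4 = 5.0 cmH2O.
R = 5.0 / 0.5167 = 9.677 cmH2O·s/L.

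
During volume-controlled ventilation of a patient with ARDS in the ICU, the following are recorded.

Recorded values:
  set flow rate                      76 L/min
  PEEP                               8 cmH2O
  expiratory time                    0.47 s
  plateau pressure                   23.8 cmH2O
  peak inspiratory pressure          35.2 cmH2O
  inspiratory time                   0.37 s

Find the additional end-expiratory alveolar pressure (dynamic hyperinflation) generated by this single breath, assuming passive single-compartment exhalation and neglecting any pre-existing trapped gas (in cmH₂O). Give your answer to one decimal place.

2.7

Flow: 76 L/min ÷ 60 = 1.2667 L/s.
Vt = flow × Ti = 1.2667 L/s × 0.37 s × 1000 mL/L = 468.68 mL.
R = (PIP − Pplat)/V̇ = (35.2 − 23.8) / 1.2667 = 11.4/1.2667 = 9.0 cmH2O·s/L.
C = Vt/(Pplat − PEEP) = 468.68 / (23.8 − 8) = 468.68/15.8 = 29.663 mL/cmH2O.
τ = R × C = 9.0 × 0.02966 L/cmH2O = 0.2669 s.
Fraction remaining = e^(−Te/τ) = e^(−0.47/0.2669) = 0.1719; trapped volume = 468.68 × 0.1719 = 80.566 mL.
Additional alveolar pressure from trapping ≈ V_trapped / C = 80.566 / 29.663 = 2.716 cmH2O.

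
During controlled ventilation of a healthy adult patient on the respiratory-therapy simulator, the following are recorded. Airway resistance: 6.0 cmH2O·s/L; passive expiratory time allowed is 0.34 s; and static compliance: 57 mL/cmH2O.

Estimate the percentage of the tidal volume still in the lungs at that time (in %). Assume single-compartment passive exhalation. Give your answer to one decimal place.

τ = R × C = 6.0 × 57 mL/cmH2O = 6.0 × 0.057 L/cmH2O = 0.342 s.
Passive exhalation: V(t)/V₀ = e^(−t/τ) = e^(−0.34/0.342) = 0.37.
Fraction remaining = 0.37 → 37.0%.

37.0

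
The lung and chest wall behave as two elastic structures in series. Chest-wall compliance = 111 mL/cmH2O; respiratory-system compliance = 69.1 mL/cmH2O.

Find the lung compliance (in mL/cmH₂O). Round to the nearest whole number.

1/CL = 1/Crs − 1/Ccw.
1/CL = 1/69.1 − 1/111 = 0.005463.
CL = 183.05 mL/cmH2O.

183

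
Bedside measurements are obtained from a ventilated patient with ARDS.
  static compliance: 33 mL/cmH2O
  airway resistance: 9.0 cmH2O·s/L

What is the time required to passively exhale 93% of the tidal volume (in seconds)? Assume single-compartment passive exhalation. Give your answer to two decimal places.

τ = R × C = 9.0 × 33 mL/cmH2O = 9.0 × 0.033 L/cmH2O = 0.297 s.
Exhaled fraction f = 1 − e^(−t/τ) → t = −τ·ln(1 − f) = −0.297·ln(0.07) = 0.7898 s.

0.79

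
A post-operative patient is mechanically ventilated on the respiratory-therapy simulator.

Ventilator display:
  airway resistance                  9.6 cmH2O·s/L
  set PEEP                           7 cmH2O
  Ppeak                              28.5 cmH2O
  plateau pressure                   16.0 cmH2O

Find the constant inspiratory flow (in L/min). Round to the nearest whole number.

78

flow = (PIP − Pplat) / Raw = (28.5 − 16.0) / 9.6 = 1.302 L/s × 60 = 78.12 L/min.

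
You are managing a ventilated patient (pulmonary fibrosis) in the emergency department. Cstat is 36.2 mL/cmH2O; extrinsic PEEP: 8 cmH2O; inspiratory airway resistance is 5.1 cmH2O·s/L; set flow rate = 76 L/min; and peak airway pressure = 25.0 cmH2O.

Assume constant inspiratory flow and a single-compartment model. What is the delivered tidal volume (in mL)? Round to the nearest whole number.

Flow: 76 L/min ÷ 60 = 1.2667 L/s.
Equation of motion (constant flow): PIP = Vt/C + R·V̇ + PEEP.
Vt/C = PIP − R·V̇ − PEEP = 25.0 − 6.46 − 8 = 10.54 cmH2O.
Vt = C × 10.54 = 36.2 × 10.54 = 381.55 mL.

382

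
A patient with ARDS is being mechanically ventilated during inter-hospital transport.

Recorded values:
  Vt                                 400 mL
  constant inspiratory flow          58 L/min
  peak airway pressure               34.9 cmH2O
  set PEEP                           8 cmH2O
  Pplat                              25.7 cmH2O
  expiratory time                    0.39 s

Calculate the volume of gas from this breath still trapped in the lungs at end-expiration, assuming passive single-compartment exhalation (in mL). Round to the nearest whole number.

Flow: 58 L/min ÷ 60 = 0.9667 L/s.
R = (PIP − Pplat)/V̇ = (34.9 − 25.7) / 0.9667 = 9.2/0.9667 = 9.517 cmH2O·s/L.
C = Vt/(Pplat − PEEP) = 400.0 / (25.7 − 8) = 400.0/17.7 = 22.599 mL/cmH2O.
τ = R × C = 9.517 × 0.0226 L/cmH2O = 0.2151 s.
Fraction remaining = e^(−Te/τ) = e^(−0.39/0.2151) = 0.1631.
Trapped volume = 400.0 × 0.1631 = 65.24 mL.

65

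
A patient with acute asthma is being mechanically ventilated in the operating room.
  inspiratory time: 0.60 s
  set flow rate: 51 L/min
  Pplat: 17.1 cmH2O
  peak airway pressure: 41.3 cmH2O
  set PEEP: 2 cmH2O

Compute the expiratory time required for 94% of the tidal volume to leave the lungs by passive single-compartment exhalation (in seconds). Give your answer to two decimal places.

Flow: 51 L/min ÷ 60 = 0.85 L/s.
Vt = flow × Ti = 0.85 L/s × 0.60 s × 1000 mL/L = 510.0 mL.
R = (PIP − Pplat)/V̇ = (41.3 − 17.1) / 0.85 = 24.2/0.85 = 28.471 cmH2O·s/L.
C = Vt/(Pplat − PEEP) = 510.0 / (17.1 − 2) = 510.0/15.1 = 33.775 mL/cmH2O.
τ = R × C = 28.471 × 0.03378 L/cmH2O = 0.9618 s.
t = −τ·ln(1 − 0.94) = −0.9618·ln(0.06) = 2.706 s.

2.71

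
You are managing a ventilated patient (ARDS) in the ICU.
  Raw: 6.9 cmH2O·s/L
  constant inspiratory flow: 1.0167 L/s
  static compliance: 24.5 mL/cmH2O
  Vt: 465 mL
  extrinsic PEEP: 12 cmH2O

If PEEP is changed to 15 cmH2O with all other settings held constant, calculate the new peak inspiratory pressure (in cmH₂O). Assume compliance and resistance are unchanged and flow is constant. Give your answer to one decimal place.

PIP = Vt/C + R·V̇ + PEEP (constant-flow equation of motion).
Only the baseline term changes: ΔPIP = ΔPEEP = 15 − 12 = 3.0 cmH2O.
Original PIP = 465/24.5 + 6.9×1.0167 + 12 = 37.995 cmH2O; new PIP = 37.995 + (3.0) = 40.995 cmH2O.

41.0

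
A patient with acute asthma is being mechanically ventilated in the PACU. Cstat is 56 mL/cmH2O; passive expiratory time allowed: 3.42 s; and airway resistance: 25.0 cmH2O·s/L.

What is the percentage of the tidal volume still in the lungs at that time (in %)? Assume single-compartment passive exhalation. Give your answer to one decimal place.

8.7

τ = R × C = 25.0 × 56 mL/cmH2O = 25.0 × 0.056 L/cmH2O = 1.4 s.
Passive exhalation: V(t)/V₀ = e^(−t/τ) = e^(−3.42/1.4) = 0.08691.
Fraction remaining = 0.08691 → 8.691%.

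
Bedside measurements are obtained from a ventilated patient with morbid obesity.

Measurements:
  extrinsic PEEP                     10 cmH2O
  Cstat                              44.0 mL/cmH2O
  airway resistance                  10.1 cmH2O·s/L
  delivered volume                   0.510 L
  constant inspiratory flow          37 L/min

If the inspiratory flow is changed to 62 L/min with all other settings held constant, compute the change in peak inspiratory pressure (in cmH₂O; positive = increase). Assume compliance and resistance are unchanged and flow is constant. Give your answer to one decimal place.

Flow: 37 L/min ÷ 60 = 0.6167 L/s.
New flow: 62 L/min ÷ 60 = 1.0333 L/s.
PIP = Vt/C + R·V̇ + PEEP (constant-flow equation of motion).
Only the resistive term changes: ΔPIP = R × ΔV̇ = 10.1 × (1.0333 − 0.6167) = 10.1 × 0.4166 = 4.208 cmH2O.

4.2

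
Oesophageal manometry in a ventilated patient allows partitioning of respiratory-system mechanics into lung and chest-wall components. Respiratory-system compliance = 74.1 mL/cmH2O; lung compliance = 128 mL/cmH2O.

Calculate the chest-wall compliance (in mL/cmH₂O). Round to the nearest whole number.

176

1/Ccw = 1/Crs − 1/CL.
1/Ccw = 1/74.1 − 1/128 = 0.005683.
Ccw = 175.96 mL/cmH2O.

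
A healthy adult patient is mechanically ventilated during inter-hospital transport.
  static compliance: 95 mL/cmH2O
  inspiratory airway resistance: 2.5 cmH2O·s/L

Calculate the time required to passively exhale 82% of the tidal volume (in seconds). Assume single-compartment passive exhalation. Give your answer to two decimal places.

τ = R × C = 2.5 × 95 mL/cmH2O = 2.5 × 0.095 L/cmH2O = 0.2375 s.
Exhaled fraction f = 1 − e^(−t/τ) → t = −τ·ln(1 − f) = −0.2375·ln(0.18) = 0.4073 s.

0.41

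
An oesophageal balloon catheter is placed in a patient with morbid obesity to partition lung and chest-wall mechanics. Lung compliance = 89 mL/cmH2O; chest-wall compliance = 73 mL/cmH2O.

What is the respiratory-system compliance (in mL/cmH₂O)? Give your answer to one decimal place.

40.1

Lung and chest wall are elastances in series: 1/Crs = 1/CL + 1/Ccw.
1/Crs = 1/89 + 1/73 = 0.02493.
Crs = 40.112 mL/cmH2O.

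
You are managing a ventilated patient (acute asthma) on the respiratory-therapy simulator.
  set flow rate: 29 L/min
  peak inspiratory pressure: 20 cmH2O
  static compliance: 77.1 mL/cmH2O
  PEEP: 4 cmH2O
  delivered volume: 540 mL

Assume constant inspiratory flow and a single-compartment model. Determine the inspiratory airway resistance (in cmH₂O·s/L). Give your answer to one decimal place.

Flow: 29 L/min ÷ 60 = 0.4833 L/s.
Equation of motion (constant flow): PIP = Vt/C + R·V̇ + PEEP.
R·V̇ = PIP − Vt/C − PEEP = 20 − 540/77.1 − 4 = 20 − 7.004 − 4 = 8.996 cmH2O.
R = 8.996 / 0.4833 = 18.614 cmH2O·s/L.

18.6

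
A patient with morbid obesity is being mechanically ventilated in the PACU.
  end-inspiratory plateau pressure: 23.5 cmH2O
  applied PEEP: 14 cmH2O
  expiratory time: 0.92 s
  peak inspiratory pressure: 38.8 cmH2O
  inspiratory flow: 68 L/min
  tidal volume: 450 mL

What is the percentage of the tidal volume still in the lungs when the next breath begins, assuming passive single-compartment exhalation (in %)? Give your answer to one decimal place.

Flow: 68 L/min ÷ 60 = 1.1333 L/s.
R = (PIP − Pplat)/V̇ = (38.8 − 23.5) / 1.1333 = 15.3/1.1333 = 13.5 cmH2O·s/L.
C = Vt/(Pplat − PEEP) = 450.0 / (23.5 − 14) = 450.0/9.5 = 47.368 mL/cmH2O.
τ = R × C = 13.5 × 0.04737 L/cmH2O = 0.6395 s.
Fraction remaining at end-expiration = e^(−Te/τ) = e^(−0.92/0.6395) = 0.2373 → 23.73%.

23.7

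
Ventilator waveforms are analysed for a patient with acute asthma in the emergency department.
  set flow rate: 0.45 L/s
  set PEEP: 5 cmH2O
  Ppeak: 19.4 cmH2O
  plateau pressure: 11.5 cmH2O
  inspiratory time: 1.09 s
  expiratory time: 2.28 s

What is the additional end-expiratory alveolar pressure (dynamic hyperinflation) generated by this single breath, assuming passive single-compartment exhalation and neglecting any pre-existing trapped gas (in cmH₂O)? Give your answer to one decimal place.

Vt = flow × Ti = 0.45 L/s × 1.09 s × 1000 mL/L = 490.5 mL.
R = (PIP − Pplat)/V̇ = (19.4 − 11.5) / 0.45 = 7.9/0.45 = 17.556 cmH2O·s/L.
C = Vt/(Pplat − PEEP) = 490.5 / (11.5 − 5) = 490.5/6.5 = 75.462 mL/cmH2O.
τ = R × C = 17.556 × 0.07546 L/cmH2O = 1.325 s.
Fraction remaining = e^(−Te/τ) = e^(−2.28/1.325) = 0.1789; trapped volume = 490.5 × 0.1789 = 87.75 mL.
Additional alveolar pressure from trapping ≈ V_trapped / C = 87.75 / 75.462 = 1.163 cmH2O.

1.2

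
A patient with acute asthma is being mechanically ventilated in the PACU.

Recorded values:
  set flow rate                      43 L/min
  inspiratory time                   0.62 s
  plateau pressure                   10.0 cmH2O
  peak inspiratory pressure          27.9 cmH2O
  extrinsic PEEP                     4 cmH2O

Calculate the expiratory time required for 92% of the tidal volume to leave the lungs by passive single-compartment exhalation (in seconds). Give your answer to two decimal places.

4.67

Flow: 43 L/min ÷ 60 = 0.7167 L/s.
Vt = flow × Ti = 0.7167 L/s × 0.62 s × 1000 mL/L = 444.35 mL.
R = (PIP − Pplat)/V̇ = (27.9 − 10.0) / 0.7167 = 17.9/0.7167 = 24.976 cmH2O·s/L.
C = Vt/(Pplat − PEEP) = 444.35 / (10.0 − 4) = 444.35/6.0 = 74.058 mL/cmH2O.
τ = R × C = 24.976 × 0.07406 L/cmH2O = 1.85 s.
t = −τ·ln(1 − 0.92) = −1.85·ln(0.08) = 4.673 s.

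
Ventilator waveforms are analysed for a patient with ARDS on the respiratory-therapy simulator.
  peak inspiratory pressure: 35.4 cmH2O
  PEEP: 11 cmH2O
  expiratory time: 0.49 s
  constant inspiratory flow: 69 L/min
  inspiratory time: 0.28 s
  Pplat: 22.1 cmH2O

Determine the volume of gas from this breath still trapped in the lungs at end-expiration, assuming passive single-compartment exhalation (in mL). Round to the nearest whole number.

Flow: 69 L/min ÷ 60 = 1.15 L/s.
Vt = flow × Ti = 1.15 L/s × 0.28 s × 1000 mL/L = 322.0 mL.
R = (PIP − Pplat)/V̇ = (35.4 − 22.1) / 1.15 = 13.3/1.15 = 11.565 cmH2O·s/L.
C = Vt/(Pplat − PEEP) = 322.0 / (22.1 − 11) = 322.0/11.1 = 29.009 mL/cmH2O.
τ = R × C = 11.565 × 0.02901 L/cmH2O = 0.3355 s.
Fraction remaining = e^(−Te/τ) = e^(−0.49/0.3355) = 0.2321.
Trapped volume = 322.0 × 0.2321 = 74.736 mL.

75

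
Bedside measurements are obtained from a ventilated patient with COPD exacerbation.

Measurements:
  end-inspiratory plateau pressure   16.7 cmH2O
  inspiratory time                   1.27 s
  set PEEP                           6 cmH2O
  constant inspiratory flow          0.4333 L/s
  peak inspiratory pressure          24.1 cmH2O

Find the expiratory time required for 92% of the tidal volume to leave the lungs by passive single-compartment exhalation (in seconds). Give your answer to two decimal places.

Vt = flow × Ti = 0.4333 L/s × 1.27 s × 1000 mL/L = 550.29 mL.
R = (PIP − Pplat)/V̇ = (24.1 − 16.7) / 0.4333 = 7.4/0.4333 = 17.078 cmH2O·s/L.
C = Vt/(Pplat − PEEP) = 550.29 / (16.7 − 6) = 550.29/10.7 = 51.429 mL/cmH2O.
τ = R × C = 17.078 × 0.05143 L/cmH2O = 0.8783 s.
t = −τ·ln(1 − 0.92) = −0.8783·ln(0.08) = 2.218 s.

2.22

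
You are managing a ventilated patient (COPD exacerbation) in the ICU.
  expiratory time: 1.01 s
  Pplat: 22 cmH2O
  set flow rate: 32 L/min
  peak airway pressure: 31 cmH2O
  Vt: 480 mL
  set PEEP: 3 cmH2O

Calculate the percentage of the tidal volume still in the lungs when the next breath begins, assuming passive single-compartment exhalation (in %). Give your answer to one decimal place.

9.4

Flow: 32 L/min ÷ 60 = 0.5333 L/s.
R = (PIP − Pplat)/V̇ = (31 − 22) / 0.5333 = 9.0/0.5333 = 16.876 cmH2O·s/L.
C = Vt/(Pplat − PEEP) = 480.0 / (22 − 3) = 480.0/19.0 = 25.263 mL/cmH2O.
τ = R × C = 16.876 × 0.02526 L/cmH2O = 0.4263 s.
Fraction remaining at end-expiration = e^(−Te/τ) = e^(−1.01/0.4263) = 0.09355 → 9.355%.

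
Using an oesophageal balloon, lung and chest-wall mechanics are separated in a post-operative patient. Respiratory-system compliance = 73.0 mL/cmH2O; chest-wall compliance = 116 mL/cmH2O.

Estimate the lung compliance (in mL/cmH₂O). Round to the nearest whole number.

1/CL = 1/Crs − 1/Ccw.
1/CL = 1/73.0 − 1/116 = 0.005078.
CL = 196.93 mL/cmH2O.

197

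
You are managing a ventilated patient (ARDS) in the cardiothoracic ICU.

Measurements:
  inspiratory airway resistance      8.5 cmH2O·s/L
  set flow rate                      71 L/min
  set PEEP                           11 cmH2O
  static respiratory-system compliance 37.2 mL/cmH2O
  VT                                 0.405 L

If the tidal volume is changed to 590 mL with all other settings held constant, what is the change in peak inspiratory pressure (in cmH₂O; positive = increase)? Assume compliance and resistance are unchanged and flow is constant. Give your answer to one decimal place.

5.0

PIP = Vt/C + R·V̇ + PEEP (constant-flow equation of motion).
Only the elastic term changes: ΔPIP = ΔVt / C = (590 − 405) / 37.2 = 4.973 cmH2O.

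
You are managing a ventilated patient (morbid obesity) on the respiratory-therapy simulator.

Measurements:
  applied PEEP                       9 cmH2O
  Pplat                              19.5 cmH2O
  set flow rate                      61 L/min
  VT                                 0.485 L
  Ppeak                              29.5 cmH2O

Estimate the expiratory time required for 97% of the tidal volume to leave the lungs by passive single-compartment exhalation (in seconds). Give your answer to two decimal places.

1.59

Flow: 61 L/min ÷ 60 = 1.0167 L/s.
R = (PIP − Pplat)/V̇ = (29.5 − 19.5) / 1.0167 = 10.0/1.0167 = 9.836 cmH2O·s/L.
C = Vt/(Pplat − PEEP) = 485.0 / (19.5 − 9) = 485.0/10.5 = 46.19 mL/cmH2O.
τ = R × C = 9.836 × 0.04619 L/cmH2O = 0.4543 s.
t = −τ·ln(1 − 0.97) = −0.4543·ln(0.03) = 1.593 s.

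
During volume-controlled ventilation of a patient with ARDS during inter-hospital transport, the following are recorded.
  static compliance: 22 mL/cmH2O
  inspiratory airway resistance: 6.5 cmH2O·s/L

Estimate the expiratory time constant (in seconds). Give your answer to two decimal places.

0.14

τ = R × C = 6.5 × 22 mL/cmH2O = 6.5 × 0.022 L/cmH2O = 0.143 s.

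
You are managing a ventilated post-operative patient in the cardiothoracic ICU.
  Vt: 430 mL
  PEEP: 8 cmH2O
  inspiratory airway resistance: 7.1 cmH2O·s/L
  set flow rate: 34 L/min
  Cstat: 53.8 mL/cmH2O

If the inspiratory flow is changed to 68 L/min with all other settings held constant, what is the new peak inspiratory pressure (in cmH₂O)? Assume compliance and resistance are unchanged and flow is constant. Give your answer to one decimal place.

Flow: 34 L/min ÷ 60 = 0.5667 L/s.
New flow: 68 L/min ÷ 60 = 1.1333 L/s.
PIP = Vt/C + R·V̇ + PEEP (constant-flow equation of motion).
Only the resistive term changes: ΔPIP = R × ΔV̇ = 7.1 × (1.1333 − 0.5667) = 7.1 × 0.5666 = 4.023 cmH2O.
Original PIP = 430/53.8 + 7.1×0.5667 + 8 = 20.016 cmH2O; new PIP = 20.016 + (4.023) = 24.039 cmH2O.

24.0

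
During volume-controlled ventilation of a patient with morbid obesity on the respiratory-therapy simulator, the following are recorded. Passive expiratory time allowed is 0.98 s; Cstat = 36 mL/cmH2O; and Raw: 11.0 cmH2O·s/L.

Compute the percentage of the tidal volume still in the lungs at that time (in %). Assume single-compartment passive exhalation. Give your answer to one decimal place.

τ = R × C = 11.0 × 36 mL/cmH2O = 11.0 × 0.036 L/cmH2O = 0.396 s.
Passive exhalation: V(t)/V₀ = e^(−t/τ) = e^(−0.98/0.396) = 0.08418.
Fraction remaining = 0.08418 → 8.418%.

8.4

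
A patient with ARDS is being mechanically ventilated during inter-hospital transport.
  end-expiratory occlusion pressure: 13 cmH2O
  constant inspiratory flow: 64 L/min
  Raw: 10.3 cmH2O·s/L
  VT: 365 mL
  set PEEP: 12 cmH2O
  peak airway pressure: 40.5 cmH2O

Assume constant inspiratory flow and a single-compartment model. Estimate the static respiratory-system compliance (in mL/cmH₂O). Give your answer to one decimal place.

Flow: 64 L/min ÷ 60 = 1.0667 L/s.
Total PEEP = 13 cmH2O (set 12 + intrinsic 1); this is the baseline alveolar pressure.
Equation of motion (constant flow): PIP = Vt/C + R·V̇ + PEEP.
Vt/C = PIP − R·V̇ − PEEP = 40.5 − 10.3×1.0667 − 13 = 40.5 − 10.987 − 13 = 16.513 cmH2O.
C = Vt / 16.513 = 365 / 16.513 = 22.104 mL/cmH2O.

22.1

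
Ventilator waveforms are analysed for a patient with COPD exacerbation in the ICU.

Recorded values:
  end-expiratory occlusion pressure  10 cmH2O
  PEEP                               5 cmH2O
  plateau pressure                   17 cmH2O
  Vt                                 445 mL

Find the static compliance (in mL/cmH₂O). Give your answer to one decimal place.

End-expiratory occlusion gives total PEEP = 10 cmH2O (intrinsic PEEP = 10 − 5 = 5). Use total PEEP for the elastic gradient.
Cstat = Vt / (Pplat − PEEPtotal) = 445 / (17 − 10) = 445 / 7.0 = 63.571 mL/cmH2O.

63.6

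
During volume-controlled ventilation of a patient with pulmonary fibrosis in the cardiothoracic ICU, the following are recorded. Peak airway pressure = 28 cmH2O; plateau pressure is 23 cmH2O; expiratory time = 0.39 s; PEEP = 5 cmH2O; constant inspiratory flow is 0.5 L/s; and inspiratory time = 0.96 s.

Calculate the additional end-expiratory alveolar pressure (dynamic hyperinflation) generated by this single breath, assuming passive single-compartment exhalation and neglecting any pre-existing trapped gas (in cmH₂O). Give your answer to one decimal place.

4.2

Vt = flow × Ti = 0.5 L/s × 0.96 s × 1000 mL/L = 480.0 mL.
R = (PIP − Pplat)/V̇ = (28 − 23) / 0.5 = 5.0/0.5 = 10.0 cmH2O·s/L.
C = Vt/(Pplat − PEEP) = 480.0 / (23 − 5) = 480.0/18.0 = 26.667 mL/cmH2O.
τ = R × C = 10.0 × 0.02667 L/cmH2O = 0.2667 s.
Fraction remaining = e^(−Te/τ) = e^(−0.39/0.2667) = 0.2317; trapped volume = 480.0 × 0.2317 = 111.22 mL.
Additional alveolar pressure from trapping ≈ V_trapped / C = 111.22 / 26.667 = 4.171 cmH2O.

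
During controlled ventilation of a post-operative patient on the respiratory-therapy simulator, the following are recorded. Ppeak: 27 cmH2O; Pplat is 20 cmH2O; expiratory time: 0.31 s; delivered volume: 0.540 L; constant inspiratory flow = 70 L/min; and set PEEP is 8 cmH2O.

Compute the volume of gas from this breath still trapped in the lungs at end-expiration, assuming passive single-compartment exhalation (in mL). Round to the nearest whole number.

Flow: 70 L/min ÷ 60 = 1.1667 L/s.
R = (PIP − Pplat)/V̇ = (27 − 20) / 1.1667 = 7.0/1.1667 = 6.0 cmH2O·s/L.
C = Vt/(Pplat − PEEP) = 540.0 / (20 − 8) = 540.0/12.0 = 45.0 mL/cmH2O.
τ = R × C = 6.0 × 0.045 L/cmH2O = 0.27 s.
Fraction remaining = e^(−Te/τ) = e^(−0.31/0.27) = 0.3172.
Trapped volume = 540.0 × 0.3172 = 171.29 mL.

171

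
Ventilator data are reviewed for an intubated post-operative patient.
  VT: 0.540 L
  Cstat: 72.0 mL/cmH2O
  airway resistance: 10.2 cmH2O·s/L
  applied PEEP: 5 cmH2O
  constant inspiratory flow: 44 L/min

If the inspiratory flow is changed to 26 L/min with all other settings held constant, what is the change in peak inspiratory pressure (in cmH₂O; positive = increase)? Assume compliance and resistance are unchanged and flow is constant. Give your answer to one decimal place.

Flow: 44 L/min ÷ 60 = 0.7333 L/s.
New flow: 26 L/min ÷ 60 = 0.4333 L/s.
PIP = Vt/C + R·V̇ + PEEP (constant-flow equation of motion).
Only the resistive term changes: ΔPIP = R × ΔV̇ = 10.2 × (0.4333 − 0.7333) = 10.2 × -0.3 = -3.06 cmH2O.

-3.1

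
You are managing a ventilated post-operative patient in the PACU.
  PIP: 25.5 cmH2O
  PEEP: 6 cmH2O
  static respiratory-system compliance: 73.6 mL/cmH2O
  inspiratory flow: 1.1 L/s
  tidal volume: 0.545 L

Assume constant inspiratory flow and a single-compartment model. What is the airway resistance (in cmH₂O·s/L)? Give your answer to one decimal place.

11.0

Equation of motion (constant flow): PIP = Vt/C + R·V̇ + PEEP.
R·V̇ = PIP − Vt/C − PEEP = 25.5 − 545/73.6 − 6 = 25.5 − 7.405 − 6 = 12.095 cmH2O.
R = 12.095 / 1.1 = 10.995 cmH2O·s/L.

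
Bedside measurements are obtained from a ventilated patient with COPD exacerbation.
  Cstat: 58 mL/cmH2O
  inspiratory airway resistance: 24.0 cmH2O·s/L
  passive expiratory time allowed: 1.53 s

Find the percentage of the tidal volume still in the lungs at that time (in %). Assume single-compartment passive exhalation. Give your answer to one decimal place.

33.3

τ = R × C = 24.0 × 58 mL/cmH2O = 24.0 × 0.058 L/cmH2O = 1.392 s.
Passive exhalation: V(t)/V₀ = e^(−t/τ) = e^(−1.53/1.392) = 0.3332.
Fraction remaining = 0.3332 → 33.32%.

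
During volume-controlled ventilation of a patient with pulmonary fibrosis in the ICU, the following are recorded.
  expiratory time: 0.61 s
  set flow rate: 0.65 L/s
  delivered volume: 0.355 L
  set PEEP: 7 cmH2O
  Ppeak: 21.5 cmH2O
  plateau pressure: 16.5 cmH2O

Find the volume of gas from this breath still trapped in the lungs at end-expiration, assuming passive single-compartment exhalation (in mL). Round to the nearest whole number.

43

R = (PIP − Pplat)/V̇ = (21.5 − 16.5) / 0.65 = 5.0/0.65 = 7.692 cmH2O·s/L.
C = Vt/(Pplat − PEEP) = 355.0 / (16.5 − 7) = 355.0/9.5 = 37.368 mL/cmH2O.
τ = R × C = 7.692 × 0.03737 L/cmH2O = 0.2875 s.
Fraction remaining = e^(−Te/τ) = e^(−0.61/0.2875) = 0.1198.
Trapped volume = 355.0 × 0.1198 = 42.529 mL.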